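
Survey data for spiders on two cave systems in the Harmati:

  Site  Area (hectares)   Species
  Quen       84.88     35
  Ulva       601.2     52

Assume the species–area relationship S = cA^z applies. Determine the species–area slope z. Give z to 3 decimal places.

0.202

Taking logs: ln S = ln c + z ln A, so z = (ln S₂ − ln S₁)/(ln A₂ − ln A₁).
z = ln(52/35) / ln(601.2/84.88) = ln(1.486) / ln(7.083) = 0.3959 / 1.9577 = 0.2022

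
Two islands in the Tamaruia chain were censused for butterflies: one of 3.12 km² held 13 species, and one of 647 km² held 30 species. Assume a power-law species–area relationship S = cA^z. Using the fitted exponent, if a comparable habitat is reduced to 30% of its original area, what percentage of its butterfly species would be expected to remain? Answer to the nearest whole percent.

z = ln(30/13) / ln(647/3.12) = 0.8362 / 5.3345 = 0.1568
S_new/S_old = (A_new/A_old)^z = 0.3^0.1568 = exp(0.1568 × -1.2040) = 0.828

83%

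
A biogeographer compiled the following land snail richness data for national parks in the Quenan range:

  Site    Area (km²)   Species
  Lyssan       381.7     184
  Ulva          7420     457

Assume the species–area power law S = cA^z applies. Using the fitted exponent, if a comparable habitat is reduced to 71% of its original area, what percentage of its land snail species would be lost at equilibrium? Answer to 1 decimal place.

10.0%

z = ln(457/184) / ln(7420/381.7) = 0.9097 / 2.9673 = 0.3066
S_new/S_old = (A_new/A_old)^z = 0.71^0.3066 = exp(0.3066 × -0.3425) = 0.9003
Fraction lost = 1 − 0.9003 = 0.09968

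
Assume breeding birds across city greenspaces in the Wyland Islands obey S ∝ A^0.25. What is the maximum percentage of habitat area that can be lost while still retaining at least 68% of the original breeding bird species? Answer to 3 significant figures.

Need (A_new/A_old)^0.25 = 0.68, so A_new/A_old = 0.68^(1/0.25) = 0.68^4
ln(A_new/A_old) = ln 0.68 / 0.25 = -0.3857 / 0.25 = -1.5426
A_new/A_old = e^-1.5426 ≈ 0.2138
Fraction that can be lost = 1 − 0.2138 = 0.7862

78.6%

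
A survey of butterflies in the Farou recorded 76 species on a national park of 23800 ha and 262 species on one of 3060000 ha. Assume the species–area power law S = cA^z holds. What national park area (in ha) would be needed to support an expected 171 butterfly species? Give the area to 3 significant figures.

z = ln(262/76) / ln(3060000/23800) = 1.2376 / 4.8565 = 0.2548
c = 76 / 23800^0.2548 = 76 / 13.04 = 5.828
A = (171/5.828)^(1/0.2548) ⇒ ln A = ln(29.34)/0.2548 = 13.2596
A = e^13.2596 ≈ 573547 ha

574000 ha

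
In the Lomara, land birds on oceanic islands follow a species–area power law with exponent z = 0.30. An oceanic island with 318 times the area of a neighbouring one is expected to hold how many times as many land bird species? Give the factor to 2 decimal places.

S₂/S₁ = (A₂/A₁)^z = 318^0.3
ln(S₂/S₁) = 0.3 × ln 318 = 0.3 × 5.7621 = 1.7286
S₂/S₁ = e^1.7286 ≈ 5.633

5.63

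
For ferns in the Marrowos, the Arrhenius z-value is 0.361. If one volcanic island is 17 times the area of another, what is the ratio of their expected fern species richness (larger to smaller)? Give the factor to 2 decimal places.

2.78

S₂/S₁ = (A₂/A₁)^z = 17^0.361
ln(S₂/S₁) = 0.361 × ln 17 = 0.361 × 2.8332 = 1.0228
S₂/S₁ = e^1.0228 ≈ 2.781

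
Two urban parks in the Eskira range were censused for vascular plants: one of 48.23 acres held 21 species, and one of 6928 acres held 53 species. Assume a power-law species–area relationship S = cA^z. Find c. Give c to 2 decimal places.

z = ln(S₂/S₁) / ln(A₂/A₁) = ln(53/21) / ln(6928/48.23) = 0.9258 / 4.9673 = 0.1864
c = S₁ / A₁^z = 21 / 48.23^0.1864 = 21 / 2.059 = 10.2

10.20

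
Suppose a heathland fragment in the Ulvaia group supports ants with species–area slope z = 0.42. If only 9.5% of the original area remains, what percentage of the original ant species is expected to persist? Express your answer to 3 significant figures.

37.2%

S_new/S_old = (A_new/A_old)^z = 0.095^0.42
= exp(0.42 × ln 0.095) = exp(0.42 × -2.3539) = exp(-0.9886) ≈ 0.3721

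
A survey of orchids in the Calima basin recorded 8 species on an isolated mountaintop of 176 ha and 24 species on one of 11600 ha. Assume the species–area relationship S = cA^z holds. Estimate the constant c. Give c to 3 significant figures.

z = ln(S₂/S₁) / ln(A₂/A₁) = ln(24/8) / ln(11600/176) = 1.0986 / 4.1883 = 0.2623
c = S₁ / A₁^z = 8 / 176^0.2623 = 8 / 3.882 = 2.061

2.06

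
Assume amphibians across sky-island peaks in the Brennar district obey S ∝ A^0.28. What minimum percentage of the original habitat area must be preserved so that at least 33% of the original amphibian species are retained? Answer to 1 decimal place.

Need (A_new/A_old)^0.28 = 0.33, so A_new/A_old = 0.33^(1/0.28) = 0.33^3.571
ln(A_new/A_old) = ln 0.33 / 0.28 = -1.1087 / 0.28 = -3.9595
A_new/A_old = e^-3.9595 ≈ 0.01907

1.9%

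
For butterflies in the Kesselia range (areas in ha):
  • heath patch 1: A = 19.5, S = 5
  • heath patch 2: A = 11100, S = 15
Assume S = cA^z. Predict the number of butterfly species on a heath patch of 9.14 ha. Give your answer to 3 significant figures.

z = ln(15/5) / ln(11100/19.5) = 1.0986 / 6.3443 = 0.1732
c = 5 / 19.5^0.1732 = 5 / 1.673 = 2.989
S₃ = 2.989 × 9.14^0.1732 = 2.989 × 1.467 ≈ 4.385

4.39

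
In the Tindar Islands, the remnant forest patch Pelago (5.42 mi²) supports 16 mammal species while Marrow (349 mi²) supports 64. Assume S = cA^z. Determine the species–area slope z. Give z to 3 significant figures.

0.333

Taking logs: ln S = ln c + z ln A, so z = (ln S₂ − ln S₁)/(ln A₂ − ln A₁).
z = ln(64/16) / ln(349/5.42) = ln(4) / ln(64.39) = 1.3863 / 4.1650 = 0.3328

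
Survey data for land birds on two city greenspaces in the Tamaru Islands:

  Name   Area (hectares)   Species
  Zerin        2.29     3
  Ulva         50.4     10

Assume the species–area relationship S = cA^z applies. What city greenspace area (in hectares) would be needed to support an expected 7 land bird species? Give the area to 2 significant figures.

20 hectares

z = ln(10/3) / ln(50.4/2.29) = 1.2040 / 3.0914 = 0.3895
c = 3 / 2.29^0.3895 = 3 / 1.381 = 2.173
A = (7/2.173)^(1/0.3895) ⇒ ln A = ln(3.222)/0.3895 = 3.0042
A = e^3.0042 ≈ 20.17 hectares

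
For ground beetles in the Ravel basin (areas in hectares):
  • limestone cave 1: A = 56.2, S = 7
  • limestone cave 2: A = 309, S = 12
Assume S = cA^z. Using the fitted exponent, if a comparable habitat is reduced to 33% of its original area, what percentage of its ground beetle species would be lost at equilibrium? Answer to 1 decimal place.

29.6%

z = ln(12/7) / ln(309/56.2) = 0.5390 / 1.7044 = 0.3162
S_new/S_old = (A_new/A_old)^z = 0.33^0.3162 = exp(0.3162 × -1.1087) = 0.7043
Fraction lost = 1 − 0.7043 = 0.2957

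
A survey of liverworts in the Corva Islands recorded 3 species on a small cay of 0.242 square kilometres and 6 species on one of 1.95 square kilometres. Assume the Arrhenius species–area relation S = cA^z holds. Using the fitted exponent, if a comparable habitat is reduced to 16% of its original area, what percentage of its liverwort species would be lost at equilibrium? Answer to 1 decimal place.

45.6%

z = ln(6/3) / ln(1.95/0.242) = 0.6931 / 2.0866 = 0.3322
S_new/S_old = (A_new/A_old)^z = 0.16^0.3322 = exp(0.3322 × -1.8326) = 0.544
Fraction lost = 1 − 0.544 = 0.456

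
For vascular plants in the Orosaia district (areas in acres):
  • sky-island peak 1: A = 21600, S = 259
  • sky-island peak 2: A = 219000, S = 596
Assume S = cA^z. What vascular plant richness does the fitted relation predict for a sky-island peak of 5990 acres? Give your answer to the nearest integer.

163

z = ln(596/259) / ln(219000/21600) = 0.8334 / 2.3164 = 0.3598
c = 259 / 21600^0.3598 = 259 / 36.27 = 7.142
S₃ = 7.142 × 5990^0.3598 = 7.142 × 22.86 ≈ 163.3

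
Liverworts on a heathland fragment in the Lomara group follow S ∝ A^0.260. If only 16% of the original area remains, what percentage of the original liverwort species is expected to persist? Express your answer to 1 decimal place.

S_new/S_old = (A_new/A_old)^z = 0.16^0.26
= exp(0.26 × ln 0.16) = exp(0.26 × -1.8326) = exp(-0.4765) ≈ 0.621

62.1%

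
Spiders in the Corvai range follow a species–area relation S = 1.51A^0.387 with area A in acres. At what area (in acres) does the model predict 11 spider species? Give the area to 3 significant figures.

169 acres

11 = 1.51 × A^0.387  ⇒  A^0.387 = 11/1.51 = 7.285
ln A = ln(7.285) / 0.387 = 1.9858 / 0.387 = 5.1312
A = e^5.1312 ≈ 169.2 acres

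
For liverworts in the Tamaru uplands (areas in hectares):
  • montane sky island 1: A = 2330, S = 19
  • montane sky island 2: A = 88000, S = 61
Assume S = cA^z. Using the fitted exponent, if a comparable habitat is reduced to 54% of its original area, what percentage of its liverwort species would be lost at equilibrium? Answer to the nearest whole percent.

z = ln(61/19) / ln(88000/2330) = 1.1664 / 3.6315 = 0.3212
S_new/S_old = (A_new/A_old)^z = 0.54^0.3212 = exp(0.3212 × -0.6162) = 0.8204
Fraction lost = 1 − 0.8204 = 0.1796

18%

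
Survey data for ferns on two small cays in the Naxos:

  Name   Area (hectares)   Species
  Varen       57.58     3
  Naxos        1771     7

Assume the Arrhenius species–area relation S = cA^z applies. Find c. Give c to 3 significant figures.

1.10

z = ln(S₂/S₁) / ln(A₂/A₁) = ln(7/3) / ln(1771/57.58) = 0.8473 / 3.4261 = 0.2473
c = S₁ / A₁^z = 3 / 57.58^0.2473 = 3 / 2.725 = 1.101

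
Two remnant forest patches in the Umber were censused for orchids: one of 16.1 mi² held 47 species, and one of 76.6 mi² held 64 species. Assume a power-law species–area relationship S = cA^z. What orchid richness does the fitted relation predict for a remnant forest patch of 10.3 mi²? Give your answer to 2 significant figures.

43

z = ln(64/47) / ln(76.6/16.1) = 0.3087 / 1.5598 = 0.1979
c = 47 / 16.1^0.1979 = 47 / 1.733 = 27.12
S₃ = 27.12 × 10.3^0.1979 = 27.12 × 1.587 ≈ 43.02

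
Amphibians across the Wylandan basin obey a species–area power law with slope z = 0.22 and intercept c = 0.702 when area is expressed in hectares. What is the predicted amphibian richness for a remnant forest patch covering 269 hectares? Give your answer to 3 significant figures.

2.40

S = 0.702 × 269^0.22
ln S = ln 0.702 + 0.22 × ln 269 = -0.3538 + 0.22 × 5.5947 = 0.8770
S = e^0.8770 ≈ 2.404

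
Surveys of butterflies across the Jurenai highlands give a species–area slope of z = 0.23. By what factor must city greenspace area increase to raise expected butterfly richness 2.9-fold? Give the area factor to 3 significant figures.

(A₂/A₁)^0.23 = 2.9, so A₂/A₁ = 2.9^(1/0.23) = 2.9^4.348
ln(A₂/A₁) = ln 2.9 / 0.23 = 1.0647 / 0.23 = 4.6292
A₂/A₁ = e^4.6292 ≈ 102.4

102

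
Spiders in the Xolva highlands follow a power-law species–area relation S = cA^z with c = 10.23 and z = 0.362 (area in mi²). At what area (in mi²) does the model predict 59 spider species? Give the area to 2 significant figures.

130 mi²

59 = 10.23 × A^0.362  ⇒  A^0.362 = 59/10.23 = 5.767
ln A = ln(5.767) / 0.362 = 1.7522 / 0.362 = 4.8404
A = e^4.8404 ≈ 126.5 mi²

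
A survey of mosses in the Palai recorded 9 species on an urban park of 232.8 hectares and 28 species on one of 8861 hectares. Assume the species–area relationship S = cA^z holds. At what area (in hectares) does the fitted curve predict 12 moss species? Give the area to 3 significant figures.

z = ln(28/9) / ln(8861/232.8) = 1.1350 / 3.6392 = 0.3119
c = 9 / 232.8^0.3119 = 9 / 5.473 = 1.645
A = (12/1.645)^(1/0.3119) ⇒ ln A = ln(7.297)/0.3119 = 6.3726
A = e^6.3726 ≈ 585.6 hectares

586 hectares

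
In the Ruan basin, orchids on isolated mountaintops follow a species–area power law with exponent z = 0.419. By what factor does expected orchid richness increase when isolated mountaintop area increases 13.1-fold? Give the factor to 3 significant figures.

2.94

S₂/S₁ = (A₂/A₁)^z = 13.1^0.419
ln(S₂/S₁) = 0.419 × ln 13.1 = 0.419 × 2.5726 = 1.0779
S₂/S₁ = e^1.0779 ≈ 2.939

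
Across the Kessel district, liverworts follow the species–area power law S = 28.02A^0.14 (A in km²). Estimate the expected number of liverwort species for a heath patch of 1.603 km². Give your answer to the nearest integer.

30

S = 28.02 × 1.603^0.14
ln S = ln 28.02 + 0.14 × ln 1.603 = 3.3329 + 0.14 × 0.4719 = 3.3990
S = e^3.3990 ≈ 29.93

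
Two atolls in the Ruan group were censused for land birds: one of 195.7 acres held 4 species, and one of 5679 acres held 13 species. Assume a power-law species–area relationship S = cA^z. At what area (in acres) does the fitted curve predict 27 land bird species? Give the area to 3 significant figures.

45800 acres

z = ln(13/4) / ln(5679/195.7) = 1.1787 / 3.3679 = 0.3500
c = 4 / 195.7^0.3500 = 4 / 6.338 = 0.6311
A = (27/0.6311)^(1/0.3500) ⇒ ln A = ln(42.78)/0.3500 = 10.7330
A = e^10.7330 ≈ 45844 acres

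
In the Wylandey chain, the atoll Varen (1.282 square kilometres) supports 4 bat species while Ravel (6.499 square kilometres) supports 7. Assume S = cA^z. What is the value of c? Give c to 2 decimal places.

3.67

z = ln(S₂/S₁) / ln(A₂/A₁) = ln(7/4) / ln(6.499/1.282) = 0.5596 / 1.6232 = 0.3448
c = S₁ / A₁^z = 4 / 1.282^0.3448 = 4 / 1.089 = 3.672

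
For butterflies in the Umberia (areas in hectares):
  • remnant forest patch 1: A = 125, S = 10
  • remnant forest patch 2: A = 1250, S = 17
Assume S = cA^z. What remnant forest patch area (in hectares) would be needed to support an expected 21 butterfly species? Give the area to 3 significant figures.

z = ln(17/10) / ln(1250/125) = 0.5306 / 2.3026 = 0.2304
c = 10 / 125^0.2304 = 10 / 3.043 = 3.287
A = (21/3.287)^(1/0.2304) ⇒ ln A = ln(6.389)/0.2304 = 8.0478
A = e^8.0478 ≈ 3127 hectares

3130 hectares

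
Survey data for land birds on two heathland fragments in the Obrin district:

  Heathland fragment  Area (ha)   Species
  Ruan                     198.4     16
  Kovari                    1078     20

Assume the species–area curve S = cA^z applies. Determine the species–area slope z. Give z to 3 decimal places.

Taking logs: ln S = ln c + z ln A, so z = (ln S₂ − ln S₁)/(ln A₂ − ln A₁).
z = ln(20/16) / ln(1078/198.4) = ln(1.25) / ln(5.433) = 0.2231 / 1.6926 = 0.1318

0.132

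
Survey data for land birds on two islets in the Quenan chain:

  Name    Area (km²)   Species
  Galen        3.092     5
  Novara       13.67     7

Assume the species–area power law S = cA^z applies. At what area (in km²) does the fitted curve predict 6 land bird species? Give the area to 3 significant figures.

6.92 km²

z = ln(7/5) / ln(13.67/3.092) = 0.3365 / 1.4864 = 0.2264
c = 5 / 3.092^0.2264 = 5 / 1.291 = 3.873
A = (6/3.873)^(1/0.2264) ⇒ ln A = ln(1.549)/0.2264 = 1.9342
A = e^1.9342 ≈ 6.919 km²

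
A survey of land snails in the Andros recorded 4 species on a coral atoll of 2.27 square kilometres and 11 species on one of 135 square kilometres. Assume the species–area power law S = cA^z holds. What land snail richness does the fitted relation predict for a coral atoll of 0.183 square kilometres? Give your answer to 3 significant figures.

2.14

z = ln(11/4) / ln(135/2.27) = 1.0116 / 4.0855 = 0.2476
c = 4 / 2.27^0.2476 = 4 / 1.225 = 3.265
S₃ = 3.265 × 0.183^0.2476 = 3.265 × 0.6567 ≈ 2.144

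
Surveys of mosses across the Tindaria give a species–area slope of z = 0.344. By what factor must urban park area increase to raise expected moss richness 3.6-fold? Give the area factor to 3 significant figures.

(A₂/A₁)^0.344 = 3.6, so A₂/A₁ = 3.6^(1/0.344) = 3.6^2.907
ln(A₂/A₁) = ln 3.6 / 0.344 = 1.2809 / 0.344 = 3.7236
A₂/A₁ = e^3.7236 ≈ 41.42

41.4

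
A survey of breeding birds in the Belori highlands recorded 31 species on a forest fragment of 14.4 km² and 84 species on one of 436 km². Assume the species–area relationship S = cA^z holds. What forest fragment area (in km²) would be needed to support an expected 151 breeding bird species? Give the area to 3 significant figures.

z = ln(84/31) / ln(436/14.4) = 0.9968 / 3.4104 = 0.2923
c = 31 / 14.4^0.2923 = 31 / 2.181 = 14.22
A = (151/14.22)^(1/0.2923) ⇒ ln A = ln(10.62)/0.2923 = 8.0841
A = e^8.0841 ≈ 3242 km²

3240 km²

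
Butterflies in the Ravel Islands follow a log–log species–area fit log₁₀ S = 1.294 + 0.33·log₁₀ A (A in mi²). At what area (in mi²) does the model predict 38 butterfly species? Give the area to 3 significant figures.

7.35 mi²

38 = 19.68 × A^0.33  ⇒  A^0.33 = 38/19.68 = 1.931
ln A = ln(1.931) / 0.33 = 0.6580 / 0.33 = 1.9941
A = e^1.9941 ≈ 7.345 mi²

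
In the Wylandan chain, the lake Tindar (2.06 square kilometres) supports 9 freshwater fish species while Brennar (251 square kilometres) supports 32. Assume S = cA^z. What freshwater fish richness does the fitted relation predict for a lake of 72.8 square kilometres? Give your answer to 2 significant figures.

23

z = ln(32/9) / ln(251/2.06) = 1.2685 / 4.8027 = 0.2641
c = 9 / 2.06^0.2641 = 9 / 1.21 = 7.436
S₃ = 7.436 × 72.8^0.2641 = 7.436 × 3.103 ≈ 23.08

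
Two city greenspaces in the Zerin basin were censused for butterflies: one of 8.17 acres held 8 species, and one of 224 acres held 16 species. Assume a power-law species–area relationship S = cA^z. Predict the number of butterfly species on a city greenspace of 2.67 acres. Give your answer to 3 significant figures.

6.33

z = ln(16/8) / ln(224/8.17) = 0.6931 / 3.3112 = 0.2093
c = 8 / 8.17^0.2093 = 8 / 1.552 = 5.154
S₃ = 5.154 × 2.67^0.2093 = 5.154 × 1.228 ≈ 6.33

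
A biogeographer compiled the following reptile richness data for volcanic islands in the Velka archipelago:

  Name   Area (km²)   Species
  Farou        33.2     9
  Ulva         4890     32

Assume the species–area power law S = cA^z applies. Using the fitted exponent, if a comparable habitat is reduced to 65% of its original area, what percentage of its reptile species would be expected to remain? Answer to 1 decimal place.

z = ln(32/9) / ln(4890/33.2) = 1.2685 / 4.9924 = 0.2541
S_new/S_old = (A_new/A_old)^z = 0.65^0.2541 = exp(0.2541 × -0.4308) = 0.8963

89.6%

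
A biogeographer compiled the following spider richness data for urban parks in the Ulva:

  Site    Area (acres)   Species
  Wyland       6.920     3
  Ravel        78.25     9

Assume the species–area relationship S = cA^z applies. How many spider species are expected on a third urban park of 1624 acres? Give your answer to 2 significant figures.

36

z = ln(9/3) / ln(78.25/6.92) = 1.0986 / 2.4255 = 0.4529
c = 3 / 6.92^0.4529 = 3 / 2.402 = 1.249
S₃ = 1.249 × 1624^0.4529 = 1.249 × 28.46 ≈ 35.55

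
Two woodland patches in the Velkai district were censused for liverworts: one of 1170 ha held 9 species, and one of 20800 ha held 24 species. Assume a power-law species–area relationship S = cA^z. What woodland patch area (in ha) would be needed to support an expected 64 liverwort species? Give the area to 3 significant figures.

370000 ha

z = ln(24/9) / ln(20800/1170) = 0.9808 / 2.8779 = 0.3408
c = 9 / 1170^0.3408 = 9 / 11.11 = 0.8102
A = (64/0.8102)^(1/0.3408) ⇒ ln A = ln(79)/0.3408 = 12.8207
A = e^12.8207 ≈ 369778 ha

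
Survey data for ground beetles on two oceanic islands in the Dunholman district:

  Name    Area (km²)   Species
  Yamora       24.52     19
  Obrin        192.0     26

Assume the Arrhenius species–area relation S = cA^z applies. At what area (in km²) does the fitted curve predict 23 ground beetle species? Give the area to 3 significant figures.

85.9 km²

z = ln(26/19) / ln(192/24.52) = 0.3137 / 2.0580 = 0.1524
c = 19 / 24.52^0.1524 = 19 / 1.628 = 11.67
A = (23/11.67)^(1/0.1524) ⇒ ln A = ln(1.971)/0.1524 = 4.4531
A = e^4.4531 ≈ 85.89 km²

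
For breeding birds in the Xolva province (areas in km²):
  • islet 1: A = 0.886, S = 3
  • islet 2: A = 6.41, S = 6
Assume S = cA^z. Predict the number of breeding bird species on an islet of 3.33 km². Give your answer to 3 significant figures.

4.77

z = ln(6/3) / ln(6.41/0.886) = 0.6931 / 1.9789 = 0.3503
c = 3 / 0.886^0.3503 = 3 / 0.9585 = 3.13
S₃ = 3.13 × 3.33^0.3503 = 3.13 × 1.524 ≈ 4.77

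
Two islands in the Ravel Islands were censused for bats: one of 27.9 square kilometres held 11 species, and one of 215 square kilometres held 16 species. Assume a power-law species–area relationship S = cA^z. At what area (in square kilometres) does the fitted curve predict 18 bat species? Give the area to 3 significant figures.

409 square kilometres

z = ln(16/11) / ln(215/27.9) = 0.3747 / 2.0420 = 0.1835
c = 11 / 27.9^0.1835 = 11 / 1.842 = 5.972
A = (18/5.972)^(1/0.1835) ⇒ ln A = ln(3.014)/0.1835 = 6.0125
A = e^6.0125 ≈ 408.5 square kilometres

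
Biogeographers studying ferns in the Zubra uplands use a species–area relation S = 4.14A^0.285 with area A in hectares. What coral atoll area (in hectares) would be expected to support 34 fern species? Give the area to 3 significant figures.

1620 hectares

34 = 4.14 × A^0.285  ⇒  A^0.285 = 34/4.14 = 8.213
ln A = ln(8.213) / 0.285 = 2.1057 / 0.285 = 7.3883
A = e^7.3883 ≈ 1617 hectares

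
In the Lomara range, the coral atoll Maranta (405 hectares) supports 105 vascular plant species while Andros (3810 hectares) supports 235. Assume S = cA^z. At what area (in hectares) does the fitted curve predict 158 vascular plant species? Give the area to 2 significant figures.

1300 hectares

z = ln(235/105) / ln(3810/405) = 0.8056 / 2.2415 = 0.3594
c = 105 / 405^0.3594 = 105 / 8.653 = 12.13
A = (158/12.13)^(1/0.3594) ⇒ ln A = ln(13.02)/0.3594 = 7.1408
A = e^7.1408 ≈ 1262 hectares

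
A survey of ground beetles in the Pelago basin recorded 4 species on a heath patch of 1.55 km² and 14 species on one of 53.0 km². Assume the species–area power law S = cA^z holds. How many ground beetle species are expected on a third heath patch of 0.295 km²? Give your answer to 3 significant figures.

z = ln(14/4) / ln(53/1.55) = 1.2528 / 3.5320 = 0.3547
c = 4 / 1.55^0.3547 = 4 / 1.168 = 3.424
S₃ = 3.424 × 0.295^0.3547 = 3.424 × 0.6486 ≈ 2.221

2.22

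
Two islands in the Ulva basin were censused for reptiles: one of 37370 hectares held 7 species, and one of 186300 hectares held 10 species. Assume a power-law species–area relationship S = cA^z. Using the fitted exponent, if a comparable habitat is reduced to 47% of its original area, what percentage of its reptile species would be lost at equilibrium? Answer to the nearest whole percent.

15%

z = ln(10/7) / ln(186300/37370) = 0.3567 / 1.6065 = 0.2220
S_new/S_old = (A_new/A_old)^z = 0.47^0.2220 = exp(0.2220 × -0.7550) = 0.8457
Fraction lost = 1 − 0.8457 = 0.1543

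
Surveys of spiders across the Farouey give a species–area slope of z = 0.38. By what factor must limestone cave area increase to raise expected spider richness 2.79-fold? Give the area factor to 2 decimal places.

14.88

(A₂/A₁)^0.38 = 2.79, so A₂/A₁ = 2.79^(1/0.38) = 2.79^2.632
ln(A₂/A₁) = ln 2.79 / 0.38 = 1.0260 / 0.38 = 2.7001
A₂/A₁ = e^2.7001 ≈ 14.88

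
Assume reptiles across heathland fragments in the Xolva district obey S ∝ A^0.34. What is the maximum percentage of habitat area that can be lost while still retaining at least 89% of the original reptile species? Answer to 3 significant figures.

29.0%

Need (A_new/A_old)^0.34 = 0.89, so A_new/A_old = 0.89^(1/0.34) = 0.89^2.941
ln(A_new/A_old) = ln 0.89 / 0.34 = -0.1165 / 0.34 = -0.3427
A_new/A_old = e^-0.3427 ≈ 0.7098
Fraction that can be lost = 1 − 0.7098 = 0.2902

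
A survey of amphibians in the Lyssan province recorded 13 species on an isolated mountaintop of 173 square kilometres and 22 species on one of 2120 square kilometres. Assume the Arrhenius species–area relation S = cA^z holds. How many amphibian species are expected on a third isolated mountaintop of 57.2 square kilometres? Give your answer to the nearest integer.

10

z = ln(22/13) / ln(2120/173) = 0.5261 / 2.5059 = 0.2099
c = 13 / 173^0.2099 = 13 / 2.95 = 4.406
S₃ = 4.406 × 57.2^0.2099 = 4.406 × 2.339 ≈ 10.3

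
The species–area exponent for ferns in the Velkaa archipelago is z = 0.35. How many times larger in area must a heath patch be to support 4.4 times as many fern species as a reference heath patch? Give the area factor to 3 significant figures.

68.9

(A₂/A₁)^0.35 = 4.4, so A₂/A₁ = 4.4^(1/0.35) = 4.4^2.857
ln(A₂/A₁) = ln 4.4 / 0.35 = 1.4816 / 0.35 = 4.2332
A₂/A₁ = e^4.2332 ≈ 68.93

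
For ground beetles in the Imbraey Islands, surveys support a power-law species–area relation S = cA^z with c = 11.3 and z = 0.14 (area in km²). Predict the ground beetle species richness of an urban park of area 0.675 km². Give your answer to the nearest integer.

S = 11.3 × 0.675^0.14
ln S = ln 11.3 + 0.14 × ln 0.675 = 2.4248 + 0.14 × -0.3930 = 2.3698
S = e^2.3698 ≈ 10.7

11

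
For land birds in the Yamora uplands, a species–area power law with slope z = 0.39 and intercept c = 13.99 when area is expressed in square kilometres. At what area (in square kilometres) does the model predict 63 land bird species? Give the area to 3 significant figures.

63 = 13.99 × A^0.39  ⇒  A^0.39 = 63/13.99 = 4.503
ln A = ln(4.503) / 0.39 = 1.5048 / 0.39 = 3.8584
A = e^3.8584 ≈ 47.39 square kilometres

47.4 square kilometres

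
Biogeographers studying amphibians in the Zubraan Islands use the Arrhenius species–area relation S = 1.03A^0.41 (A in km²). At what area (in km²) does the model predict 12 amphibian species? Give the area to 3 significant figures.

12 = 1.03 × A^0.41  ⇒  A^0.41 = 12/1.03 = 11.65
ln A = ln(11.65) / 0.41 = 2.4553 / 0.41 = 5.9887
A = e^5.9887 ≈ 398.9 km²

399 km²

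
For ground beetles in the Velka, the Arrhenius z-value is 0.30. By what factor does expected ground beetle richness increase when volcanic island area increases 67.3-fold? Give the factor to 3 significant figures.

S₂/S₁ = (A₂/A₁)^z = 67.3^0.3
ln(S₂/S₁) = 0.3 × ln 67.3 = 0.3 × 4.2092 = 1.2627
S₂/S₁ = e^1.2627 ≈ 3.535

3.54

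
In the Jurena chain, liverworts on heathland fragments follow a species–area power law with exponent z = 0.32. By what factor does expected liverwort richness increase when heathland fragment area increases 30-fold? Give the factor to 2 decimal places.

S₂/S₁ = (A₂/A₁)^z = 30^0.32
ln(S₂/S₁) = 0.32 × ln 30 = 0.32 × 3.4012 = 1.0884
S₂/S₁ = e^1.0884 ≈ 2.969

2.97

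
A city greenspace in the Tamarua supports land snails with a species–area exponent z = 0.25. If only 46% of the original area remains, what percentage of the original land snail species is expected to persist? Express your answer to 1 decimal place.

82.4%

S_new/S_old = (A_new/A_old)^z = 0.46^0.25
= exp(0.25 × ln 0.46) = exp(0.25 × -0.7765) = exp(-0.1941) ≈ 0.8235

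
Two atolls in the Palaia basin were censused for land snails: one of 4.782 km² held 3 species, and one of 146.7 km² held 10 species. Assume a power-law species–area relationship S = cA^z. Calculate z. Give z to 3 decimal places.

0.352

Taking logs: ln S = ln c + z ln A, so z = (ln S₂ − ln S₁)/(ln A₂ − ln A₁).
z = ln(10/3) / ln(146.7/4.782) = ln(3.333) / ln(30.68) = 1.2040 / 3.4235 = 0.3517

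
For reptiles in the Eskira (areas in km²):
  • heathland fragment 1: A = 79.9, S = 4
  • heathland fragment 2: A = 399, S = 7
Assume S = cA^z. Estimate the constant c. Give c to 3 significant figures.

z = ln(S₂/S₁) / ln(A₂/A₁) = ln(7/4) / ln(399/79.9) = 0.5596 / 1.6082 = 0.3480
c = S₁ / A₁^z = 4 / 79.9^0.3480 = 4 / 4.592 = 0.871

0.871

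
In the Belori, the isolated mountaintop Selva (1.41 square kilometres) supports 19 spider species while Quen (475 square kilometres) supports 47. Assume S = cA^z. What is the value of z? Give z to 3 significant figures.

0.156

Taking logs: ln S = ln c + z ln A, so z = (ln S₂ − ln S₁)/(ln A₂ − ln A₁).
z = ln(47/19) / ln(475/1.41) = ln(2.474) / ln(336.9) = 0.9057 / 5.8197 = 0.1556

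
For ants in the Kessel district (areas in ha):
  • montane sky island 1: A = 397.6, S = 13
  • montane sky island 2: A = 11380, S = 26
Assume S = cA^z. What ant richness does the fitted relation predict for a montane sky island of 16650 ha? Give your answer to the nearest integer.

28

z = ln(26/13) / ln(11380/397.6) = 0.6931 / 3.3542 = 0.2067
c = 13 / 397.6^0.2067 = 13 / 3.445 = 3.774
S₃ = 3.774 × 16650^0.2067 = 3.774 × 7.454 ≈ 28.13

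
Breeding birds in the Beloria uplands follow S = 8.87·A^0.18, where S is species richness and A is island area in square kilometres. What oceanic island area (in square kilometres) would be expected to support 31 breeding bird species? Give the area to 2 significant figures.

31 = 8.87 × A^0.18  ⇒  A^0.18 = 31/8.87 = 3.495
ln A = ln(3.495) / 0.18 = 1.2513 / 0.18 = 6.9517
A = e^6.9517 ≈ 1045 square kilometres

1000 square kilometres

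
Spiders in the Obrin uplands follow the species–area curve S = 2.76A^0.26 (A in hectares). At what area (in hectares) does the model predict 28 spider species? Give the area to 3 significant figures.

7420 hectares

28 = 2.76 × A^0.26  ⇒  A^0.26 = 28/2.76 = 10.14
ln A = ln(10.14) / 0.26 = 2.3170 / 0.26 = 8.9114
A = e^8.9114 ≈ 7416 hectares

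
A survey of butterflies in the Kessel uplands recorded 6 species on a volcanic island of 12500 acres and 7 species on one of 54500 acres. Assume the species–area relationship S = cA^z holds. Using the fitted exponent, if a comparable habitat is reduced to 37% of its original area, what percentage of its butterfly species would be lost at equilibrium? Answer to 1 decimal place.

z = ln(7/6) / ln(54500/12500) = 0.1542 / 1.4725 = 0.1047
S_new/S_old = (A_new/A_old)^z = 0.37^0.1047 = exp(0.1047 × -0.9943) = 0.9011
Fraction lost = 1 − 0.9011 = 0.09885

9.9%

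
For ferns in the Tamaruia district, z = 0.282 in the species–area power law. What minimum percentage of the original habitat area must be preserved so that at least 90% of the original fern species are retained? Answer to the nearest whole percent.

Need (A_new/A_old)^0.282 = 0.9, so A_new/A_old = 0.9^(1/0.282) = 0.9^3.546
ln(A_new/A_old) = ln 0.9 / 0.282 = -0.1054 / 0.282 = -0.3736
A_new/A_old = e^-0.3736 ≈ 0.6882

69%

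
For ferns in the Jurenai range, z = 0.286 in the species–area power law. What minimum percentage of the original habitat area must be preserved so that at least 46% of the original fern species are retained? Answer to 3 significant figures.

Need (A_new/A_old)^0.286 = 0.46, so A_new/A_old = 0.46^(1/0.286) = 0.46^3.497
ln(A_new/A_old) = ln 0.46 / 0.286 = -0.7765 / 0.286 = -2.7151
A_new/A_old = e^-2.7151 ≈ 0.0662

6.62%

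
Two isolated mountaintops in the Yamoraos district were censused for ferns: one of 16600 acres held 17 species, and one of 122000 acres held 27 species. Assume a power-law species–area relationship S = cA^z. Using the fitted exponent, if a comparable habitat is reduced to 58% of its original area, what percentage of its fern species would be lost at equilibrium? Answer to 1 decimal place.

z = ln(27/17) / ln(122000/16600) = 0.4626 / 1.9946 = 0.2319
S_new/S_old = (A_new/A_old)^z = 0.58^0.2319 = exp(0.2319 × -0.5447) = 0.8813
Fraction lost = 1 − 0.8813 = 0.1187

11.9%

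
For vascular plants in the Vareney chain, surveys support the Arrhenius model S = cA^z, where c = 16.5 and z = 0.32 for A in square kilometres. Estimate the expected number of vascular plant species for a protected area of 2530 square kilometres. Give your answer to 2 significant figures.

200

S = 16.5 × 2530^0.32
ln S = ln 16.5 + 0.32 × ln 2530 = 2.8034 + 0.32 × 7.8360 = 5.3109
S = e^5.3109 ≈ 202.5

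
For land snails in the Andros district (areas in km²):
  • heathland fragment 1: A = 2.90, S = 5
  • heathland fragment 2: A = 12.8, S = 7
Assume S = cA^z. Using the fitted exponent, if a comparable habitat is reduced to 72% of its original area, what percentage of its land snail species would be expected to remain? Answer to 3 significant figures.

92.8%

z = ln(7/5) / ln(12.8/2.9) = 0.3365 / 1.4847 = 0.2266
S_new/S_old = (A_new/A_old)^z = 0.72^0.2266 = exp(0.2266 × -0.3285) = 0.9283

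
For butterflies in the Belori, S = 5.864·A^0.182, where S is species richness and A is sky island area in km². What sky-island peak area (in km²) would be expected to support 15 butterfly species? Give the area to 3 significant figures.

174 km²

15 = 5.864 × A^0.182  ⇒  A^0.182 = 15/5.864 = 2.558
ln A = ln(2.558) / 0.182 = 0.9392 / 0.182 = 5.1605
A = e^5.1605 ≈ 174.3 km²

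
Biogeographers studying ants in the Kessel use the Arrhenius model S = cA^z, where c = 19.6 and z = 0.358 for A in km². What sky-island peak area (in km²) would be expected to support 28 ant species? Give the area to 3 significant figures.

28 = 19.6 × A^0.358  ⇒  A^0.358 = 28/19.6 = 1.429
ln A = ln(1.429) / 0.358 = 0.3567 / 0.358 = 0.9963
A = e^0.9963 ≈ 2.708 km²

2.71 km²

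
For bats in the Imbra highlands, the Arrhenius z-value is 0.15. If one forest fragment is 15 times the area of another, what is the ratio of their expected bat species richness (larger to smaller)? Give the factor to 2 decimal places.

S₂/S₁ = (A₂/A₁)^z = 15^0.15
ln(S₂/S₁) = 0.15 × ln 15 = 0.15 × 2.7081 = 0.4062
S₂/S₁ = e^0.4062 ≈ 1.501

1.50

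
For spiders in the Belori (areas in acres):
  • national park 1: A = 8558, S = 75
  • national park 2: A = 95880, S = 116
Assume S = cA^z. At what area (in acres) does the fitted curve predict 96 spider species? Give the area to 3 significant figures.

z = ln(116/75) / ln(95880/8558) = 0.4361 / 2.4162 = 0.1805
c = 75 / 8558^0.1805 = 75 / 5.126 = 14.63
A = (96/14.63)^(1/0.1805) ⇒ ln A = ln(6.561)/0.1805 = 10.4224
A = e^10.4224 ≈ 33602 acres

33600 acres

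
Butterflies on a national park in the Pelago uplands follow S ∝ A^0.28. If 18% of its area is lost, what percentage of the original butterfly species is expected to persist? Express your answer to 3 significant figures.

S_new/S_old = (A_new/A_old)^z = 0.82^0.28
= exp(0.28 × ln 0.82) = exp(0.28 × -0.1985) = exp(-0.0556) ≈ 0.9459

94.6%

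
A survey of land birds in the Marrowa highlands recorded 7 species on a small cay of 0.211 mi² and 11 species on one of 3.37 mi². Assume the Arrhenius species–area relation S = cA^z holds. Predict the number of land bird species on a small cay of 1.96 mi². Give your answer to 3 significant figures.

z = ln(11/7) / ln(3.37/0.211) = 0.4520 / 2.7708 = 0.1631
c = 7 / 0.211^0.1631 = 7 / 0.7758 = 9.022
S₃ = 9.022 × 1.96^0.1631 = 9.022 × 1.116 ≈ 10.07

10.1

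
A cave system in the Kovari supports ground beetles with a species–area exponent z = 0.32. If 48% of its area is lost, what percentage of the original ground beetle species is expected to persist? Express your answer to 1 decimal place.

81.1%

S_new/S_old = (A_new/A_old)^z = 0.52^0.32
= exp(0.32 × ln 0.52) = exp(0.32 × -0.6539) = exp(-0.2093) ≈ 0.8112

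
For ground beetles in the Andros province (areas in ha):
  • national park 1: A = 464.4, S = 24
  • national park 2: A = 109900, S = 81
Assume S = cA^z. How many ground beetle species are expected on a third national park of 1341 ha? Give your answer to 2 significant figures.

z = ln(81/24) / ln(109900/464.4) = 1.2164 / 5.4666 = 0.2225
c = 24 / 464.4^0.2225 = 24 / 3.921 = 6.121
S₃ = 6.121 × 1341^0.2225 = 6.121 × 4.965 ≈ 30.39

30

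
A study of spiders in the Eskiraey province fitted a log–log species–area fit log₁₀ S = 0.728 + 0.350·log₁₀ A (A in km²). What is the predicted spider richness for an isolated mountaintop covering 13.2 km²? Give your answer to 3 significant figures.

S = 5.346 × 13.2^0.35
ln S = ln 5.346 + 0.35 × ln 13.2 = 1.6763 + 0.35 × 2.5802 = 2.5794
S = e^2.5794 ≈ 13.19

13.2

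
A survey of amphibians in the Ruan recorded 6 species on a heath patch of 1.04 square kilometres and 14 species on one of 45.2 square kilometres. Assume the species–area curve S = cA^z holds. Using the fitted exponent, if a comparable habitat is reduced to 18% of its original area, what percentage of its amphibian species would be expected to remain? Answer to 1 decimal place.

z = ln(14/6) / ln(45.2/1.04) = 0.8473 / 3.7719 = 0.2246
S_new/S_old = (A_new/A_old)^z = 0.18^0.2246 = exp(0.2246 × -1.7148) = 0.6803

68.0%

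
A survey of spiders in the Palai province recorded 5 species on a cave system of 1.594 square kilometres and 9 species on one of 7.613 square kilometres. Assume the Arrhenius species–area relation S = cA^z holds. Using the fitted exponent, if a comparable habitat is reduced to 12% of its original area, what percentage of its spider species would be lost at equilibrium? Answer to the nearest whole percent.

55%

z = ln(9/5) / ln(7.613/1.594) = 0.5878 / 1.5636 = 0.3759
S_new/S_old = (A_new/A_old)^z = 0.12^0.3759 = exp(0.3759 × -2.1203) = 0.4507
Fraction lost = 1 − 0.4507 = 0.5493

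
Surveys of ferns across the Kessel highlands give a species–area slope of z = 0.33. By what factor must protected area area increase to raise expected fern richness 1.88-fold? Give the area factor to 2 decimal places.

6.77

(A₂/A₁)^0.33 = 1.88, so A₂/A₁ = 1.88^(1/0.33) = 1.88^3.03
ln(A₂/A₁) = ln 1.88 / 0.33 = 0.6313 / 0.33 = 1.9129
A₂/A₁ = e^1.9129 ≈ 6.773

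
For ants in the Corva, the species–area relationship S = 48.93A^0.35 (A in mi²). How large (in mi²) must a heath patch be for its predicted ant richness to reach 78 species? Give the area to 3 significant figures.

78 = 48.93 × A^0.35  ⇒  A^0.35 = 78/48.93 = 1.594
ln A = ln(1.594) / 0.35 = 0.4663 / 0.35 = 1.3323
A = e^1.3323 ≈ 3.79 mi²

3.79 mi²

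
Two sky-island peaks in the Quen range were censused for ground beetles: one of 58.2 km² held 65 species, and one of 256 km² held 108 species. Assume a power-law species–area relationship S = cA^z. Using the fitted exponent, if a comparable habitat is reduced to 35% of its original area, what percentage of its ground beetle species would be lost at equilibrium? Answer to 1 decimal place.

z = ln(108/65) / ln(256/58.2) = 0.5077 / 1.4813 = 0.3428
S_new/S_old = (A_new/A_old)^z = 0.35^0.3428 = exp(0.3428 × -1.0498) = 0.6978
Fraction lost = 1 − 0.6978 = 0.3022

30.2%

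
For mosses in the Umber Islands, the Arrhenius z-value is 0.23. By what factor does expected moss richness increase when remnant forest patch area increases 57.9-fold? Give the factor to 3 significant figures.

S₂/S₁ = (A₂/A₁)^z = 57.9^0.23
ln(S₂/S₁) = 0.23 × ln 57.9 = 0.23 × 4.0587 = 0.9335
S₂/S₁ = e^0.9335 ≈ 2.543

2.54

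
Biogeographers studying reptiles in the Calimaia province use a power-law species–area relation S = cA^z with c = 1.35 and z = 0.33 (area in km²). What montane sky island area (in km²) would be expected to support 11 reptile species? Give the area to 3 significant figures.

576 km²

11 = 1.35 × A^0.33  ⇒  A^0.33 = 11/1.35 = 8.148
ln A = ln(8.148) / 0.33 = 2.0978 / 0.33 = 6.3569
A = e^6.3569 ≈ 576.5 km²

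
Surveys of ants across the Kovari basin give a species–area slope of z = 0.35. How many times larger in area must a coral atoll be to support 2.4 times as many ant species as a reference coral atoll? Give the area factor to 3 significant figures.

12.2

(A₂/A₁)^0.35 = 2.4, so A₂/A₁ = 2.4^(1/0.35) = 2.4^2.857
ln(A₂/A₁) = ln 2.4 / 0.35 = 0.8755 / 0.35 = 2.5013
A₂/A₁ = e^2.5013 ≈ 12.2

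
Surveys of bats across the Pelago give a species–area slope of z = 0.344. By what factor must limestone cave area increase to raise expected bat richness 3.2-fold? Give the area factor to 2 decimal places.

29.41

(A₂/A₁)^0.344 = 3.2, so A₂/A₁ = 3.2^(1/0.344) = 3.2^2.907
ln(A₂/A₁) = ln 3.2 / 0.344 = 1.1632 / 0.344 = 3.3813
A₂/A₁ = e^3.3813 ≈ 29.41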